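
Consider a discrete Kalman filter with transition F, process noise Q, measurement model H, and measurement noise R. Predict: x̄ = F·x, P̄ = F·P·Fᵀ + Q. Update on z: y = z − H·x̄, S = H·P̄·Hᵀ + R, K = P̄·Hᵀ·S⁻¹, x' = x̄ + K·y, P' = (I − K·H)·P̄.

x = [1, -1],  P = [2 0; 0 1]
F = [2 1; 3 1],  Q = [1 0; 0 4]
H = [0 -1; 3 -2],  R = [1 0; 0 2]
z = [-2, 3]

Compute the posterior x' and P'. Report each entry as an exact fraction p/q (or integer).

x̄ = F·x = [1, 2]
P̄ = F·P·Fᵀ + Q = [10 13; 13 23]
y = z − H·x̄ = [0, 4]
S = H·P̄·Hᵀ + R = [24 7; 7 28]
K = P̄·Hᵀ·S⁻¹ = [-56/89 187/623; -85/89 -1/89]
x' = x̄ + K·y = [1371/623, 174/89]
P' = (I − K·H)·P̄ = [386/623 56/89; 56/89 85/89]

x' = [1371/623, 174/89]
P' = [386/623 56/89; 56/89 85/89]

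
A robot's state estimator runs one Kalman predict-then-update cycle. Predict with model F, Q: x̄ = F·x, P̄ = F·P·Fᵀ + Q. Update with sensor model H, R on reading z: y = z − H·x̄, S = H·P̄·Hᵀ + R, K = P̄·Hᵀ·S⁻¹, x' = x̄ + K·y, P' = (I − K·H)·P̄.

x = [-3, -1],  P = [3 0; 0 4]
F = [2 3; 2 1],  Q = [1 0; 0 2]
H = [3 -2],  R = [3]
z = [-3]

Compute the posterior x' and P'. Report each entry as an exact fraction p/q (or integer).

x̄ = F·x = [-9, -7]
P̄ = F·P·Fᵀ + Q = [49 24; 24 18]
y = z − H·x̄ = [10]
S = H·P̄·Hᵀ + R = [228]
K = P̄·Hᵀ·S⁻¹ = [33/76; 3/19]
x' = x̄ + K·y = [-177/38, -103/19]
P' = (I − K·H)·P̄ = [457/76 159/19; 159/19 234/19]

x' = [-177/38, -103/19]
P' = [457/76 159/19; 159/19 234/19]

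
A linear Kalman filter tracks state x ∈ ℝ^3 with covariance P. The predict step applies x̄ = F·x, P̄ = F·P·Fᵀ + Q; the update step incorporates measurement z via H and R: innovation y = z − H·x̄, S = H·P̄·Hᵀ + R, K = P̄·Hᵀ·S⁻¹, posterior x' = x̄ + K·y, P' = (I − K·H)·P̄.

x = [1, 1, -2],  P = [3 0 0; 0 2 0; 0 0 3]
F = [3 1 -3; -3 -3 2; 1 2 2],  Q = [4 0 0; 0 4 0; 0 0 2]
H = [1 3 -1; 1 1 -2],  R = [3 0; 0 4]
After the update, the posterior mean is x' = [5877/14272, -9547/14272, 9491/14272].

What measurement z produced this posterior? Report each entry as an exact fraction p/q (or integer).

z = [-2, -2]

x̄ = F·x = [10, -10, -1]
P̄ = F·P·Fᵀ + Q = [60 -51 -5; -51 61 -9; -5 -9 25]
S = H·P̄·Hᵀ + R = [395 167; 167 179]
K = P̄·Hᵀ·S⁻¹ = [-18925/42816 22201/42816; 20563/42816 -12487/42816; 485/42816 -15761/42816]
x' − x̄ = [-136843/14272, 133173/14272, 23763/14272] = K·y
y = (KᵀK)⁻¹·Kᵀ·(x' − x̄) = [17, -4]
z = y + H·x̄ = [17, -4] + [-19, 2] = [-2, -2]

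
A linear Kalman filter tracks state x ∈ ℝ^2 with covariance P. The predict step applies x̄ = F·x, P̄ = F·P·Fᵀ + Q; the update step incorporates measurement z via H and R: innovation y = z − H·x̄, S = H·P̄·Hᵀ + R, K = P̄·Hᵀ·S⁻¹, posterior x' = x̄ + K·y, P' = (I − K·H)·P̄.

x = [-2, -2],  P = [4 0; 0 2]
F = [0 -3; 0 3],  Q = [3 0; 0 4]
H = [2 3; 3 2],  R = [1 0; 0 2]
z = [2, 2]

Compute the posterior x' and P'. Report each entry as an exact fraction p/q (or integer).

x' = [50/81, 146/729]
P' = [38/45 -56/81; -56/81 478/729]

x̄ = F·x = [6, -6]
P̄ = F·P·Fᵀ + Q = [21 -18; -18 22]
y = z − H·x̄ = [8, -4]
S = H·P̄·Hᵀ + R = [67 24; 24 63]
K = P̄·Hᵀ·S⁻¹ = [-52/135 233/405; 142/243 -278/729]
x' = x̄ + K·y = [50/81, 146/729]
P' = (I − K·H)·P̄ = [38/45 -56/81; -56/81 478/729]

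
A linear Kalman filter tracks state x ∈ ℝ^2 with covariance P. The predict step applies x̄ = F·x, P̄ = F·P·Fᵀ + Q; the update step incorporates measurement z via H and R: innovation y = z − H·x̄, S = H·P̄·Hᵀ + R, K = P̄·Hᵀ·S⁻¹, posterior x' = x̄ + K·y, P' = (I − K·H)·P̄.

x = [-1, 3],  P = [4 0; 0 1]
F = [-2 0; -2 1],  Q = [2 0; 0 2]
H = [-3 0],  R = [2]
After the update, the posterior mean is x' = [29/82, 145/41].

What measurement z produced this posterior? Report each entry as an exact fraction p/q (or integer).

x̄ = F·x = [2, 5]
P̄ = F·P·Fᵀ + Q = [18 16; 16 19]
S = H·P̄·Hᵀ + R = [164]
K = P̄·Hᵀ·S⁻¹ = [-27/82; -12/41]
x' − x̄ = [-135/82, -60/41] = K·y
y = (KᵀK)⁻¹·Kᵀ·(x' − x̄) = [5]
z = y + H·x̄ = [5] + [-6] = [-1]

z = [-1]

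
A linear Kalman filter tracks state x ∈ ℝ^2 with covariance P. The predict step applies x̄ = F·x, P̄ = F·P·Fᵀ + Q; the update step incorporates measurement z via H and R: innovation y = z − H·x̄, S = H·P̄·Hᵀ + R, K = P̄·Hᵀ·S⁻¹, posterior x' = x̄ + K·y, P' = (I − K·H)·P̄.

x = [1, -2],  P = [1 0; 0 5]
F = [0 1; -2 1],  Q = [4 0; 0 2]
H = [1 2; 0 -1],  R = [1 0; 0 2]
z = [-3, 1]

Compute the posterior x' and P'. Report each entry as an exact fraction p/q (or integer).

x' = [-111/233, -299/233]
P' = [684/233 -286/233; -286/233 170/233]

x̄ = F·x = [-2, -4]
P̄ = F·P·Fᵀ + Q = [9 5; 5 11]
y = z − H·x̄ = [7, -3]
S = H·P̄·Hᵀ + R = [74 -27; -27 13]
K = P̄·Hᵀ·S⁻¹ = [112/233 143/233; 54/233 -85/233]
x' = x̄ + K·y = [-111/233, -299/233]
P' = (I − K·H)·P̄ = [684/233 -286/233; -286/233 170/233]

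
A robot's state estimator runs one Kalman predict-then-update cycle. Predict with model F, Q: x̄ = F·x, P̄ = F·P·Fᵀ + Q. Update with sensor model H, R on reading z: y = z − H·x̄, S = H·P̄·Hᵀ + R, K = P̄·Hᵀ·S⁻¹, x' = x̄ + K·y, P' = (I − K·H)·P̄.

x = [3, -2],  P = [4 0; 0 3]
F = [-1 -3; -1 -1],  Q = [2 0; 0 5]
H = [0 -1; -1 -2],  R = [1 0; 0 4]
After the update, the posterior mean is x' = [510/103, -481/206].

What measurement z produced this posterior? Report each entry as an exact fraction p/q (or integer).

x̄ = F·x = [3, -1]
P̄ = F·P·Fᵀ + Q = [33 13; 13 12]
S = H·P̄·Hᵀ + R = [13 37; 37 137]
K = P̄·Hᵀ·S⁻¹ = [201/206 -143/206; -275/412 -37/412]
x' − x̄ = [201/103, -275/206] = K·y
y = (KᵀK)⁻¹·Kᵀ·(x' − x̄) = [2, 0]
z = y + H·x̄ = [2, 0] + [1, -1] = [3, -1]

z = [3, -1]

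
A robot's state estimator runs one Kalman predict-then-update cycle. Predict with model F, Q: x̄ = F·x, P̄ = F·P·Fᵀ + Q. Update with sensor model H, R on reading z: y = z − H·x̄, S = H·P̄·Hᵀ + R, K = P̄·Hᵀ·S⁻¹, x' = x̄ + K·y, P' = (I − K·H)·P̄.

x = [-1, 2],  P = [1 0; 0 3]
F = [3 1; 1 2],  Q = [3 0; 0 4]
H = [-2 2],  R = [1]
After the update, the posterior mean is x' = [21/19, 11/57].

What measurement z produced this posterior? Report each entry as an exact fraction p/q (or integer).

z = [-2]

x̄ = F·x = [-1, 3]
P̄ = F·P·Fᵀ + Q = [15 9; 9 17]
S = H·P̄·Hᵀ + R = [57]
K = P̄·Hᵀ·S⁻¹ = [-4/19; 16/57]
x' − x̄ = [40/19, -160/57] = K·y
y = (KᵀK)⁻¹·Kᵀ·(x' − x̄) = [-10]
z = y + H·x̄ = [-10] + [8] = [-2]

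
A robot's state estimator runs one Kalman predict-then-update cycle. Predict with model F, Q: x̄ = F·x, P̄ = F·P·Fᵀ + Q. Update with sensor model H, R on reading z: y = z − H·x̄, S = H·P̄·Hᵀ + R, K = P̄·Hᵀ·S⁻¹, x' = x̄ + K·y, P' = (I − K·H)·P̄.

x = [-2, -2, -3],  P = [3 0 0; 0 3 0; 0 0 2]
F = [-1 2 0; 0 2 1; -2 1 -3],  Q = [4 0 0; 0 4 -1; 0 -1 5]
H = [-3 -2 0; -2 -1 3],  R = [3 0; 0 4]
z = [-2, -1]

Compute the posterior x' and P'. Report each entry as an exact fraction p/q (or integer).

x' = [9121/9923, -7957/19846, 18445/59538]
P' = [31505/19846 -20316/9923 4311/9923; -20316/9923 65763/19846 -6955/19846; 4311/9923 -6955/19846 36941/59538]

x̄ = F·x = [-2, -7, 11]
P̄ = F·P·Fᵀ + Q = [19 12 12; 12 18 -1; 12 -1 38]
y = z − H·x̄ = [-22, -45]
S = H·P̄·Hᵀ + R = [390 132; 132 350]
K = P̄·Hᵀ·S⁻¹ = [-4417/19846 436/9923; -1605/9923 -1341/19846; -5978/29769 6663/19846]
x' = x̄ + K·y = [9121/9923, -7957/19846, 18445/59538]
P' = (I − K·H)·P̄ = [31505/19846 -20316/9923 4311/9923; -20316/9923 65763/19846 -6955/19846; 4311/9923 -6955/19846 36941/59538]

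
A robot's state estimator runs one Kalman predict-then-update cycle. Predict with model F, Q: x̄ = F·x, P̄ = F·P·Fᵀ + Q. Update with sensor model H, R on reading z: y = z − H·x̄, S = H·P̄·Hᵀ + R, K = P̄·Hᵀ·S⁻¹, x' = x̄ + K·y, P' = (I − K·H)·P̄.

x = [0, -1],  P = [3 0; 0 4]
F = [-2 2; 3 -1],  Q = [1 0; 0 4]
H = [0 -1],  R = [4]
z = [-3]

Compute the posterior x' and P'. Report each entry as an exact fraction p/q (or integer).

x̄ = F·x = [-2, 1]
P̄ = F·P·Fᵀ + Q = [29 -26; -26 35]
y = z − H·x̄ = [-2]
S = H·P̄·Hᵀ + R = [39]
K = P̄·Hᵀ·S⁻¹ = [2/3; -35/39]
x' = x̄ + K·y = [-10/3, 109/39]
P' = (I − K·H)·P̄ = [35/3 -8/3; -8/3 140/39]

x' = [-10/3, 109/39]
P' = [35/3 -8/3; -8/3 140/39]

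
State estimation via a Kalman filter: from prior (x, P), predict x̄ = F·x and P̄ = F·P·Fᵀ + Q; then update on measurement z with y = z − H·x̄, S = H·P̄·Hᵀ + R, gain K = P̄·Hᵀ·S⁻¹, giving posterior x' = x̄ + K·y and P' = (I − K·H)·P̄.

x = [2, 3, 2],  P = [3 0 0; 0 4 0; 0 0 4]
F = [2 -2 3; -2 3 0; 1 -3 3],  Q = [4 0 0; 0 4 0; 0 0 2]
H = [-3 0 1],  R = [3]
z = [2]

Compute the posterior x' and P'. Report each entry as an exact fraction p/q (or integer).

x' = [-443/148, 1235/148, -2111/296]
P' = [271/74 -387/74 1419/148; -387/74 2759/74 -2223/148; 1419/148 -2223/148 8151/296]

x̄ = F·x = [4, 5, -1]
P̄ = F·P·Fᵀ + Q = [68 -36 66; -36 52 -42; 66 -42 77]
y = z − H·x̄ = [15]
S = H·P̄·Hᵀ + R = [296]
K = P̄·Hᵀ·S⁻¹ = [-69/148; 33/148; -121/296]
x' = x̄ + K·y = [-443/148, 1235/148, -2111/296]
P' = (I − K·H)·P̄ = [271/74 -387/74 1419/148; -387/74 2759/74 -2223/148; 1419/148 -2223/148 8151/296]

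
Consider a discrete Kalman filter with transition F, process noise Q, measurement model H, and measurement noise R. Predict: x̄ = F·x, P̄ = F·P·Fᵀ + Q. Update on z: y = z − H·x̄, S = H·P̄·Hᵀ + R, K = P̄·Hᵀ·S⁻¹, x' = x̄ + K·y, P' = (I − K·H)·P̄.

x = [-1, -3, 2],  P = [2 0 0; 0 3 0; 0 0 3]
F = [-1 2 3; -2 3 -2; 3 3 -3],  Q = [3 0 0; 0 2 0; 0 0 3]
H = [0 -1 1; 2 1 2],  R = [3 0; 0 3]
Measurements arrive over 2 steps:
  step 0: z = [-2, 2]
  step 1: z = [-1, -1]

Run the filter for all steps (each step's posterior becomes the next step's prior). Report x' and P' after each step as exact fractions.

step 0: x' = [21930/4127, -50905/33016, -121047/33016], P' = [118353/4127 -75252/4127 -79911/4127; -75252/4127 434499/33016 396741/33016; -79911/4127 396741/33016 453027/33016]
step 1: x' = [39675884/53493297, -481339231/1711785504, -281549139/285297584], P' = [154706641/17831099 -155930405/35662198 -112209732/17831099; -155930405/35662198 4147914301/1141190336 1670020347/570595168; -112209732/17831099 1670020347/570595168 1480642989/285297584]

step 0: x̄ = F·x = [1, -11, -18]
step 0: P̄ = F·P·Fᵀ + Q = [44 4 -15; 4 49 33; -15 33 75]
step 0: y = z − H·x̄ = [5, 47]
step 0: S = H·P̄·Hᵀ + R = [61 30; 30 556]
step 0: K = P̄·Hᵀ·S⁻¹ = [-1553/4127 544/4127; -6293/16508 7983/33016; 9381/16508 8073/33016]
step 0: x' = x̄ + K·y = [21930/4127, -50905/33016, -121047/33016]
step 0: P' = (I − K·H)·P̄ = [118353/4127 -75252/4127 -79911/4127; -75252/4127 434499/33016 396741/33016; -79911/4127 396741/33016 453027/33016]
step 1: x̄ = F·x = [-640391/33016, -261501/33016, 368373/16508]
step 1: P̄ = F·P·Fᵀ + Q = [17865795/33016 10537449/33016 -6299001/16508; 10537449/33016 6924923/33016 -3404727/16508; -6299001/16508 -3404727/16508 2534439/8254]
step 1: y = z − H·x̄ = [-1031263/33016, 35775/33016]
step 1: S = H·P̄·Hᵀ + R = [30780635/33016 -26110859/33016; -26110859/33016 33166139/33016]
step 1: K = P̄·Hᵀ·S⁻¹ = [-68489059/106986594 14057231/106986594; -807873607/3423571008 848449769/3423571008; 430421877/570595168 137056485/570595168]
step 1: x' = x̄ + K·y = [39675884/53493297, -481339231/1711785504, -281549139/285297584]
step 1: P' = (I − K·H)·P̄ = [154706641/17831099 -155930405/35662198 -112209732/17831099; -155930405/35662198 4147914301/1141190336 1670020347/570595168; -112209732/17831099 1670020347/570595168 1480642989/285297584]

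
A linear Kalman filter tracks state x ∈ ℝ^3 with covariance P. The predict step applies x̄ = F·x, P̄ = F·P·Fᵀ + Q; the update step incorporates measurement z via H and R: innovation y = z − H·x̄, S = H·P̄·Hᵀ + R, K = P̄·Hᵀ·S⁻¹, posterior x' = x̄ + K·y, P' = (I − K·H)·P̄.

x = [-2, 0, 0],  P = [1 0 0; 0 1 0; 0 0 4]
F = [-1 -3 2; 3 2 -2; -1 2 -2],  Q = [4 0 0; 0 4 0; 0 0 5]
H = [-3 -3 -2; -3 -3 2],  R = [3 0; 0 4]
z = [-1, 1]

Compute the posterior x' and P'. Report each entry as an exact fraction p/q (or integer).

x̄ = F·x = [2, -6, 2]
P̄ = F·P·Fᵀ + Q = [30 -25 -21; -25 33 17; -21 17 26]
y = z − H·x̄ = [-9, -15]
S = H·P̄·Hᵀ + R = [176 13; 13 273]
K = P̄·Hᵀ·S⁻¹ = [624/3683 -10383/47879; -1228/3683 2514/47879; -904/3683 11784/47879]
x' = x̄ + K·y = [6155/1651, -6252/1651, 854/1651]
P' = (I − K·H)·P̄ = [625515/47879 -622649/47879 -16467/47879; -622649/47879 628955/47879 14487/47879; -16467/47879 14487/47879 20598/47879]

x' = [6155/1651, -6252/1651, 854/1651]
P' = [625515/47879 -622649/47879 -16467/47879; -622649/47879 628955/47879 14487/47879; -16467/47879 14487/47879 20598/47879]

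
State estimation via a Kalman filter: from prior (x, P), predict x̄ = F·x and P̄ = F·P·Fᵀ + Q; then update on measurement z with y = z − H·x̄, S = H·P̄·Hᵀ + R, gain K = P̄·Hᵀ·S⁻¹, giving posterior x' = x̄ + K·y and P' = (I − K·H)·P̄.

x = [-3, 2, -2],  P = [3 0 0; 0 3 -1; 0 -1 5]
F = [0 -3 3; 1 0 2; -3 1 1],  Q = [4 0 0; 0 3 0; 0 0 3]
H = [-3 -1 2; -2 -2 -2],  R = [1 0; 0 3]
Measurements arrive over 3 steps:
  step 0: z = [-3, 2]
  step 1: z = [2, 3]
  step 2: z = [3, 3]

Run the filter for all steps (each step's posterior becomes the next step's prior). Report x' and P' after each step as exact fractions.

step 0: x' = [507588/513499, -661977/513499, -316261/513499], P' = [1498302/513499 -2389900/513499 1011652/513499; -2389900/513499 4031850/513499 -1586651/513499; 1011652/513499 -1586651/513499 782149/513499]
step 1: x' = [-72487109110/75791648589, -5776831806/25263882863, -44183432702/75791648589], P' = [71691312334/75791648589 -35646320161/25263882863 46936121198/75791648589; -35646320161/25263882863 63286591552/25263882863 -22148083875/25263882863; 46936121198/75791648589 -22148083875/25263882863 44899589563/75791648589]
step 2: x' = [247271079030382/3582628554425651, -7402112867341064/3582628554425651, 2092542393391195/3582628554425651], P' = [3378497552835163/3582628554425651 -5035459895638883/3582628554425651 2213010933700918/3582628554425651; -5035459895638883/3582628554425651 8937630733416659/3582628554425651 -3129875679144513/3582628554425651; 2213010933700918/3582628554425651 -3129875679144513/3582628554425651 2118886893548753/3582628554425651]

step 0: x̄ = F·x = [-12, -7, 9]
step 0: P̄ = F·P·Fᵀ + Q = [94 36 6; 36 26 -1; 6 -1 36]
step 0: y = z − H·x̄ = [-64, -18]
step 0: S = H·P̄·Hᵀ + R = [1165 774; 774 955]
step 0: K = P̄·Hᵀ·S⁻¹ = [-81702/513499 -80036/513499; -35452/513499 -36866/513499; 115993/513499 -138100/513499]
step 0: x' = x̄ + K·y = [507588/513499, -661977/513499, -316261/513499]
step 0: P' = (I − K·H)·P̄ = [1498302/513499 -2389900/513499 1011652/513499; -2389900/513499 4031850/513499 -1586651/513499; 1011652/513499 -1586651/513499 782149/513499]
step 1: x̄ = F·x = [148164/73357, -124934/513499, -357286/73357]
step 1: P̄ = F·P·Fᵀ + Q = [10562815/73357 3488208/73357 -5766153/73357; 3488208/73357 10214003/513499 -1936010/73357; -5766153/73357 -1936010/73357 3562200/73357]
step 1: y = z − H·x̄ = [9015512/513499, -1637079/513499]
step 1: S = H·P̄·Hᵀ + R = [1460996315/513499 506042282/513499; 506042282/513499 201915449/513499]
step 1: K = P̄·Hᵀ·S⁻¹ = [-14262734123/75791648589 -7792315366/75791648589; -643798819/25263882863 -3661458344/25263882863; 15435067157/75791648589 -16927639424/75791648589]
step 1: x' = x̄ + K·y = [-72487109110/75791648589, -5776831806/25263882863, -44183432702/75791648589]
step 1: P' = (I − K·H)·P̄ = [71691312334/75791648589 -35646320161/25263882863 46936121198/75791648589; -35646320161/25263882863 63286591552/25263882863 -22148083875/25263882863; 46936121198/75791648589 -22148083875/25263882863 44899589563/75791648589]
step 2: x̄ = F·x = [-26852937284/25263882863, -160853974514/75791648589, 155947399210/75791648589]
step 2: P̄ = F·P·Fᵀ + Q = [1203999133859/25263882863 376562764057/25263882863 -606585430136/25263882863; 376562764057/25263882863 666409101145/75791648589 -599782827599/75791648589; -606585430136/25263882863 -599782827599/75791648589 1334484653452/75791648589]
step 2: y = z − H·x̄ = [-487050262723/75791648589, 56444171455/75791648589]
step 2: S = H·P̄·Hᵀ + R = [69602452526053/75791648589 24264423409694/75791648589; 24264423409694/75791648589 12360132963775/75791648589]
step 2: K = P̄·Hᵀ·S⁻¹ = [-674010895464770/3582628554425651 -370699060598132/3582628554425651; -91002404789036/3582628554425651 -514863439088842/3582628554425651; 728616665139265/3582628554425651 -801348098736772/3582628554425651]
step 2: x' = x̄ + K·y = [247271079030382/3582628554425651, -7402112867341064/3582628554425651, 2092542393391195/3582628554425651]
step 2: P' = (I − K·H)·P̄ = [3378497552835163/3582628554425651 -5035459895638883/3582628554425651 2213010933700918/3582628554425651; -5035459895638883/3582628554425651 8937630733416659/3582628554425651 -3129875679144513/3582628554425651; 2213010933700918/3582628554425651 -3129875679144513/3582628554425651 2118886893548753/3582628554425651]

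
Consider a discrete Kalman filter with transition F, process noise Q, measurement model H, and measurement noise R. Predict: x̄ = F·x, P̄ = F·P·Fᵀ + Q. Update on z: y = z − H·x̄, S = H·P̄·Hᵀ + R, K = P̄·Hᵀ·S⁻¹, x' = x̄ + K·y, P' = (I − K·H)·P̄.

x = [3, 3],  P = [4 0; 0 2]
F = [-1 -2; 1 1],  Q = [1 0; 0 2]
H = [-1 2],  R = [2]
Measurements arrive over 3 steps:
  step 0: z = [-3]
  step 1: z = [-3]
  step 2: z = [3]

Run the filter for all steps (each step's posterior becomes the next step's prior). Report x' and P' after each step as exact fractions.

step 0: x' = [-15/79, -102/79], P' = [186/79 64/79; 64/79 56/79]
step 1: x' = [363/199, -3141/4975], P' = [370/199 116/199; 116/199 2996/4975]
step 2: x' = [-147993/255511, 309006/255511], P' = [465794/255511 147204/255511; 147204/255511 153536/255511]

step 0: x̄ = F·x = [-9, 6]
step 0: P̄ = F·P·Fᵀ + Q = [13 -8; -8 8]
step 0: y = z − H·x̄ = [-24]
step 0: S = H·P̄·Hᵀ + R = [79]
step 0: K = P̄·Hᵀ·S⁻¹ = [-29/79; 24/79]
step 0: x' = x̄ + K·y = [-15/79, -102/79]
step 0: P' = (I − K·H)·P̄ = [186/79 64/79; 64/79 56/79]
step 1: x̄ = F·x = [219/79, -117/79]
step 1: P̄ = F·P·Fᵀ + Q = [745/79 -490/79; -490/79 528/79]
step 1: y = z − H·x̄ = [216/79]
step 1: S = H·P̄·Hᵀ + R = [4975/79]
step 1: K = P̄·Hᵀ·S⁻¹ = [-69/199; 1546/4975]
step 1: x' = x̄ + K·y = [363/199, -3141/4975]
step 1: P' = (I − K·H)·P̄ = [370/199 116/199; 116/199 2996/4975]
step 2: x̄ = F·x = [-2793/4975, 5934/4975]
step 2: P̄ = F·P·Fᵀ + Q = [37809/4975 -23942/4975; -23942/4975 27996/4975]
step 2: y = z − H·x̄ = [264/4975]
step 2: S = H·P̄·Hᵀ + R = [255511/4975]
step 2: K = P̄·Hᵀ·S⁻¹ = [-85693/255511; 79934/255511]
step 2: x' = x̄ + K·y = [-147993/255511, 309006/255511]
step 2: P' = (I − K·H)·P̄ = [465794/255511 147204/255511; 147204/255511 153536/255511]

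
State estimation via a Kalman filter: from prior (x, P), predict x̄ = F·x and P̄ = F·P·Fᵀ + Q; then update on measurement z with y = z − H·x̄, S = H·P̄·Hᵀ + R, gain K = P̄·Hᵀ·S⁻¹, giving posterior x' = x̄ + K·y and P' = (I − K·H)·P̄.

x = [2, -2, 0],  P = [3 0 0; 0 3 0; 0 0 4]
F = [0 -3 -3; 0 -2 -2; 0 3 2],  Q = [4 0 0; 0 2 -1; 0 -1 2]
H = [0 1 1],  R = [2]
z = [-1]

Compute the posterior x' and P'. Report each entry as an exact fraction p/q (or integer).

x̄ = F·x = [6, 4, -6]
P̄ = F·P·Fᵀ + Q = [67 42 -51; 42 30 -35; -51 -35 45]
y = z − H·x̄ = [1]
S = H·P̄·Hᵀ + R = [7]
K = P̄·Hᵀ·S⁻¹ = [-9/7; -5/7; 10/7]
x' = x̄ + K·y = [33/7, 23/7, -32/7]
P' = (I − K·H)·P̄ = [388/7 249/7 -267/7; 249/7 185/7 -195/7; -267/7 -195/7 215/7]

x' = [33/7, 23/7, -32/7]
P' = [388/7 249/7 -267/7; 249/7 185/7 -195/7; -267/7 -195/7 215/7]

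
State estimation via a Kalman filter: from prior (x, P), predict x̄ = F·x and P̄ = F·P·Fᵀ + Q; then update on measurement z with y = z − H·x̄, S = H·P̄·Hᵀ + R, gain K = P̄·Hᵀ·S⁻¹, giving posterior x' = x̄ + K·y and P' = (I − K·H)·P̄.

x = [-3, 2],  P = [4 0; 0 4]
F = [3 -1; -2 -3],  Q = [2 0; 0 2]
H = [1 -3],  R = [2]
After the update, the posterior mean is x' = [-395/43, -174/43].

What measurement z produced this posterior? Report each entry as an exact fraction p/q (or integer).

x̄ = F·x = [-11, 0]
P̄ = F·P·Fᵀ + Q = [42 -12; -12 54]
S = H·P̄·Hᵀ + R = [602]
K = P̄·Hᵀ·S⁻¹ = [39/301; -87/301]
x' − x̄ = [78/43, -174/43] = K·y
y = (KᵀK)⁻¹·Kᵀ·(x' − x̄) = [14]
z = y + H·x̄ = [14] + [-11] = [3]

z = [3]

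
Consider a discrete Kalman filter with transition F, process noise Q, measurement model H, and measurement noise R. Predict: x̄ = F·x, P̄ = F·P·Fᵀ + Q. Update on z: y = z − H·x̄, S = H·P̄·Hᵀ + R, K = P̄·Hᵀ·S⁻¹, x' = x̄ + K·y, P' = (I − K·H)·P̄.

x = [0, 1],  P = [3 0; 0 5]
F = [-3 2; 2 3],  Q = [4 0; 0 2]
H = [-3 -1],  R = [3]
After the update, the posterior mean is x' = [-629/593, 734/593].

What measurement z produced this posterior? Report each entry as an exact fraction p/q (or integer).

z = [2]

x̄ = F·x = [2, 3]
P̄ = F·P·Fᵀ + Q = [51 12; 12 59]
S = H·P̄·Hᵀ + R = [593]
K = P̄·Hᵀ·S⁻¹ = [-165/593; -95/593]
x' − x̄ = [-1815/593, -1045/593] = K·y
y = (KᵀK)⁻¹·Kᵀ·(x' − x̄) = [11]
z = y + H·x̄ = [11] + [-9] = [2]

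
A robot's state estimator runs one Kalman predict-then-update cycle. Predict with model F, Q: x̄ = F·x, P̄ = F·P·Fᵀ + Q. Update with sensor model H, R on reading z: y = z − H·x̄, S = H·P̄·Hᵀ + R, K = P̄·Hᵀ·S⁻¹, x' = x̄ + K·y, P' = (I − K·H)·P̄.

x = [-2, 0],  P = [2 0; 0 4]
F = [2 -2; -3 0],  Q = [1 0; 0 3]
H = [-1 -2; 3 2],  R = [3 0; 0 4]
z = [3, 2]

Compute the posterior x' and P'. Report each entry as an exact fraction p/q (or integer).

x' = [12498/6847, -13542/6847]
P' = [10968/6847 -10050/6847; -10050/6847 12063/6847]

x̄ = F·x = [-4, 6]
P̄ = F·P·Fᵀ + Q = [25 -12; -12 21]
y = z − H·x̄ = [11, 2]
S = H·P̄·Hᵀ + R = [64 -63; -63 169]
K = P̄·Hᵀ·S⁻¹ = [3044/6847 3201/6847; -4692/6847 -1506/6847]
x' = x̄ + K·y = [12498/6847, -13542/6847]
P' = (I − K·H)·P̄ = [10968/6847 -10050/6847; -10050/6847 12063/6847]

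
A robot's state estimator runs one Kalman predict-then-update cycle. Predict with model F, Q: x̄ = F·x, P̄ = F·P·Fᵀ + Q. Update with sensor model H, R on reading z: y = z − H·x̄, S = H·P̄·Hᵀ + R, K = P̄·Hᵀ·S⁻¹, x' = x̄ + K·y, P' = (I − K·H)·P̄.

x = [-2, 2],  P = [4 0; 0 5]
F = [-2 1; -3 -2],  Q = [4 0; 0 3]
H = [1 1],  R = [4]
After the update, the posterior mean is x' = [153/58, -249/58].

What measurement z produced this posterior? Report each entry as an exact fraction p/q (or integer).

x̄ = F·x = [6, 2]
P̄ = F·P·Fᵀ + Q = [25 14; 14 59]
S = H·P̄·Hᵀ + R = [116]
K = P̄·Hᵀ·S⁻¹ = [39/116; 73/116]
x' − x̄ = [-195/58, -365/58] = K·y
y = (KᵀK)⁻¹·Kᵀ·(x' − x̄) = [-10]
z = y + H·x̄ = [-10] + [8] = [-2]

z = [-2]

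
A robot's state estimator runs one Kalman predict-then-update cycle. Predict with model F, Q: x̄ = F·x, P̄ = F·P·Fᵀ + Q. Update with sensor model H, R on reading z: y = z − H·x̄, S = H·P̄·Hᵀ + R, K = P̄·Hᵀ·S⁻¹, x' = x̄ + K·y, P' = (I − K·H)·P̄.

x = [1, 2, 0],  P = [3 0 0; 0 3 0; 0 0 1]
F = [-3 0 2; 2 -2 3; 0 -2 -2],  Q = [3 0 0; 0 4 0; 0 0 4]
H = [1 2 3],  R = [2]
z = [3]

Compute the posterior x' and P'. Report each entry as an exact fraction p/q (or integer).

x̄ = F·x = [-3, -2, -4]
P̄ = F·P·Fᵀ + Q = [34 -12 -4; -12 37 6; -4 6 20]
y = z − H·x̄ = [22]
S = H·P̄·Hᵀ + R = [364]
K = P̄·Hᵀ·S⁻¹ = [-1/182; 20/91; 17/91]
x' = x̄ + K·y = [-284/91, 258/91, 10/91]
P' = (I − K·H)·P̄ = [3093/91 -1052/91 -330/91; -1052/91 1767/91 -814/91; -330/91 -814/91 664/91]

x' = [-284/91, 258/91, 10/91]
P' = [3093/91 -1052/91 -330/91; -1052/91 1767/91 -814/91; -330/91 -814/91 664/91]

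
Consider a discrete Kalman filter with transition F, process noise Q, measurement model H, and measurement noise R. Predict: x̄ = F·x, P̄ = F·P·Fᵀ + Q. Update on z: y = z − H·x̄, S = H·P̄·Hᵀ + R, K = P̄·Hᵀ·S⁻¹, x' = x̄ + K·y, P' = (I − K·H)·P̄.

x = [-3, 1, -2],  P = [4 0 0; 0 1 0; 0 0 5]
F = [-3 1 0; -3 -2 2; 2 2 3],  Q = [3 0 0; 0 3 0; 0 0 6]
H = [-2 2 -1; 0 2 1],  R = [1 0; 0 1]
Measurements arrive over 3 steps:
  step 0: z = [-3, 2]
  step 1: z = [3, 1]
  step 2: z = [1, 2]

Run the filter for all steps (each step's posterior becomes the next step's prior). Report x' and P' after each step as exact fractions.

step 0: x' = [36868/3399, 17573/3399, -23249/2781], P' = [38032/1133 19050/1133 -10346/309; 19050/1133 9683/1133 -5182/309; -10346/309 -5182/309 94253/2781]
step 1: x' = [-29236562829/6101801785, -8685093888/6101801785, 4813996925/1220360357], P' = [28874749102/6101801785 14691376304/6101801785 -5556380450/1220360357; 14691376304/6101801785 8233707603/6101801785 -2826560020/1220360357; -5556380450/1220360357 -2826560020/1220360357 5929316497/1220360357]
step 2: x' = [547159530832033/174081691871663, 405500925721413/174081691871663, -442091739823162/174081691871663], P' = [807953686989412/174081691871663 410825621610900/174081691871663 -777274029823976/174081691871663; 410825621610900/174081691871663 230534432039823/174081691871663 -395163108107152/174081691871663; -777274029823976/174081691871663 -395163108107152/174081691871663 830927760967831/174081691871663]

step 0: x̄ = F·x = [10, 3, -10]
step 0: P̄ = F·P·Fᵀ + Q = [40 34 -22; 34 63 2; -22 2 71]
step 0: y = z − H·x̄ = [1, 6]
step 0: S = H·P̄·Hᵀ + R = [116 89; 89 332]
step 0: K = P̄·Hᵀ·S⁻¹ = [-86/3399 494/3399; 800/3399 1096/3399; -1301/2781 977/2781]
step 0: x' = x̄ + K·y = [36868/3399, 17573/3399, -23249/2781]
step 0: P' = (I − K·H)·P̄ = [38032/1133 19050/1133 -10346/309; 19050/1133 9683/1133 -5182/309; -10346/309 -5182/309 94253/2781]
step 1: x̄ = F·x = [-93031/3399, -165748/2781, 70907/10197]
step 1: P̄ = F·P·Fᵀ + Q = [241070/1133 155368/309 -610/1133; 155368/309 3372167/2781 532/927; -610/1133 532/927 37261/3399]
step 1: y = z − H·x̄ = [2276392/30591, 3464326/30591]
step 1: S = H·P̄·Hᵀ + R = [51589288/30591 86547211/30591; 86547211/30591 148811512/30591]
step 1: K = P̄·Hᵀ·S⁻¹ = [-584843346/6101801785 1600850358/6101801785; 1217462698/6101801785 2334615106/6101801785; -469675637/1220360357 276196457/1220360357]
step 1: x' = x̄ + K·y = [-29236562829/6101801785, -8685093888/6101801785, 4813996925/1220360357]
step 1: P' = (I − K·H)·P̄ = [28874749102/6101801785 14691376304/6101801785 -5556380450/1220360357; 14691376304/6101801785 8233707603/6101801785 -2826560020/1220360357; -5556380450/1220360357 -2826560020/1220360357 5929316497/1220360357]
step 2: x̄ = F·x = [79024594599/6101801785, 153219845513/6101801785, -3633359559/6101801785]
step 2: P̄ = F·P·Fᵀ + Q = [198263597052/6101801785 425905268924/6101801785 -7907864672/6101801785; 425905268924/6101801785 1052441051073/6101801785 -8042481704/6101801785; -7907864672/6101801785 -8042481704/6101801785 66418462127/6101801785]
step 2: y = z − H·x̄ = [-145922059602/6101801785, -290602727897/6101801785]
step 2: S = H·P̄·Hᵀ + R = [1668635173148/6101801785 2455540395813/6101801785; 2455540395813/6101801785 4250114541388/6101801785]
step 2: K = P̄·Hᵀ·S⁻¹ = [-16982100933048/174081691871663 44377213397824/174081691871663; 34580728964998/174081691871663 65905755972494/174081691871663; -66705917534183/174081691871663 40601544753527/174081691871663]
step 2: x' = x̄ + K·y = [547159530832033/174081691871663, 405500925721413/174081691871663, -442091739823162/174081691871663]
step 2: P' = (I − K·H)·P̄ = [807953686989412/174081691871663 410825621610900/174081691871663 -777274029823976/174081691871663; 410825621610900/174081691871663 230534432039823/174081691871663 -395163108107152/174081691871663; -777274029823976/174081691871663 -395163108107152/174081691871663 830927760967831/174081691871663]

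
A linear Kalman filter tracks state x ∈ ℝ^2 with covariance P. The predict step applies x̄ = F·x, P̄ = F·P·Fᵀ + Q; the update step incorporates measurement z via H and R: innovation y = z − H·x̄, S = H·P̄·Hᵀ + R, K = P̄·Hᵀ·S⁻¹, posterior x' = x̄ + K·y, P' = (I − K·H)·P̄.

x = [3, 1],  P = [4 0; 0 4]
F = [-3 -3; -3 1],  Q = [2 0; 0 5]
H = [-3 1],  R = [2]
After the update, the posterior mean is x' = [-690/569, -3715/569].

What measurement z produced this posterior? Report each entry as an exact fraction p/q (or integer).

z = [-3]

x̄ = F·x = [-12, -8]
P̄ = F·P·Fᵀ + Q = [74 24; 24 45]
S = H·P̄·Hᵀ + R = [569]
K = P̄·Hᵀ·S⁻¹ = [-198/569; -27/569]
x' − x̄ = [6138/569, 837/569] = K·y
y = (KᵀK)⁻¹·Kᵀ·(x' − x̄) = [-31]
z = y + H·x̄ = [-31] + [28] = [-3]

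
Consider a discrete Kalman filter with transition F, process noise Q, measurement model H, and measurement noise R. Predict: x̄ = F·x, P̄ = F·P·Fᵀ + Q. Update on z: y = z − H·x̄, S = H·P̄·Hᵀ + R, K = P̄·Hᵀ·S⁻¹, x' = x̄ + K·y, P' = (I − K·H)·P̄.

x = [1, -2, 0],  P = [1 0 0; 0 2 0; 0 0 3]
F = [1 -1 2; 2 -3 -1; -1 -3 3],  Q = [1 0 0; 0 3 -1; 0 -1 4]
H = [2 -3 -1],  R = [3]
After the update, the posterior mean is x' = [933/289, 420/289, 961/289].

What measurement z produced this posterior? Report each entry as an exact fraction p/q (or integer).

x̄ = F·x = [3, 8, 5]
P̄ = F·P·Fᵀ + Q = [16 2 23; 2 28 6; 23 6 50]
S = H·P̄·Hᵀ + R = [289]
K = P̄·Hᵀ·S⁻¹ = [3/289; -86/289; -22/289]
x' − x̄ = [66/289, -1892/289, -484/289] = K·y
y = (KᵀK)⁻¹·Kᵀ·(x' − x̄) = [22]
z = y + H·x̄ = [22] + [-23] = [-1]

z = [-1]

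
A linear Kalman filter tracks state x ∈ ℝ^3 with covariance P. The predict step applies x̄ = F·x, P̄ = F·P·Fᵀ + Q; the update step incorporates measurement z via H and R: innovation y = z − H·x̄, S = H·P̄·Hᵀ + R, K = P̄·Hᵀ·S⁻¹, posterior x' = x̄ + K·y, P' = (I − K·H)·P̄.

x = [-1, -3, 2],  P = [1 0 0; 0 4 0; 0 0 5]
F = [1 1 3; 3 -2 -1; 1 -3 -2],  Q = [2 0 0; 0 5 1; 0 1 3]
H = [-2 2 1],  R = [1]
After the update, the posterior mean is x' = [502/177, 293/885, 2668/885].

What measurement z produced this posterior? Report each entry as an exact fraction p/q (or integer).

z = [-2]

x̄ = F·x = [2, 1, 4]
P̄ = F·P·Fᵀ + Q = [52 -20 -41; -20 35 38; -41 38 60]
S = H·P̄·Hᵀ + R = [885]
K = P̄·Hᵀ·S⁻¹ = [-37/177; 148/885; 218/885]
x' − x̄ = [148/177, -592/885, -872/885] = K·y
y = (KᵀK)⁻¹·Kᵀ·(x' − x̄) = [-4]
z = y + H·x̄ = [-4] + [2] = [-2]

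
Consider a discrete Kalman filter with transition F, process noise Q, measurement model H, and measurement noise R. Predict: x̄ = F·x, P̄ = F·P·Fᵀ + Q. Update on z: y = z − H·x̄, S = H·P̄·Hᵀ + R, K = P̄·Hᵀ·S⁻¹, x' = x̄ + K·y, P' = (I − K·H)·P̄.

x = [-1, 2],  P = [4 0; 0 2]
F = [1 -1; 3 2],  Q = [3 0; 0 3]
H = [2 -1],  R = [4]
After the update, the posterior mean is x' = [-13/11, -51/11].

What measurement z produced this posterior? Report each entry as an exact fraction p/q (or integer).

x̄ = F·x = [-3, 1]
P̄ = F·P·Fᵀ + Q = [9 8; 8 47]
S = H·P̄·Hᵀ + R = [55]
K = P̄·Hᵀ·S⁻¹ = [2/11; -31/55]
x' − x̄ = [20/11, -62/11] = K·y
y = (KᵀK)⁻¹·Kᵀ·(x' − x̄) = [10]
z = y + H·x̄ = [10] + [-7] = [3]

z = [3]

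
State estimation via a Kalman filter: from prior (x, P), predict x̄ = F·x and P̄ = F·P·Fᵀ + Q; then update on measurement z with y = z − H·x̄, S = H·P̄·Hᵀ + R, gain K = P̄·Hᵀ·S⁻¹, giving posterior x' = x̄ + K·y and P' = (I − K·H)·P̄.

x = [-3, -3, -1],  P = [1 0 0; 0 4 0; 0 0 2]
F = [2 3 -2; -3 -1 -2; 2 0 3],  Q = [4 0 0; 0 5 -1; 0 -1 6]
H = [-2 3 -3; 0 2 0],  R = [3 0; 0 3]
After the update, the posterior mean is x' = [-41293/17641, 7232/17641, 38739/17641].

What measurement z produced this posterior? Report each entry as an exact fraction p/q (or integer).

x̄ = F·x = [-13, 14, -9]
P̄ = F·P·Fᵀ + Q = [52 -10 -8; -10 26 -19; -8 -19 28]
S = H·P̄·Hᵀ + R = [1063 310; 310 107]
K = P̄·Hᵀ·S⁻¹ = [-5570/17641 12840/17641; 465/17641 7226/17641; -1595/17641 -1644/17641]
x' − x̄ = [188040/17641, -239742/17641, 197508/17641] = K·y
y = (KᵀK)⁻¹·Kᵀ·(x' − x̄) = [-96, -27]
z = y + H·x̄ = [-96, -27] + [95, 28] = [-1, 1]

z = [-1, 1]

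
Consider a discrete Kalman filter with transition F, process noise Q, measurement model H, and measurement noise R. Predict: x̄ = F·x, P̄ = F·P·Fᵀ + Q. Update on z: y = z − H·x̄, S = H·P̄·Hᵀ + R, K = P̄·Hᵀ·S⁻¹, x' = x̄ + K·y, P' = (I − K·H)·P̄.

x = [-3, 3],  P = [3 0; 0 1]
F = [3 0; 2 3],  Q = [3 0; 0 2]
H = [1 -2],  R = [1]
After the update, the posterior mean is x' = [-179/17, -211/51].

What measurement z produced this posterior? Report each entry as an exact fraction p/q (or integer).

x̄ = F·x = [-9, 3]
P̄ = F·P·Fᵀ + Q = [30 18; 18 23]
S = H·P̄·Hᵀ + R = [51]
K = P̄·Hᵀ·S⁻¹ = [-2/17; -28/51]
x' − x̄ = [-26/17, -364/51] = K·y
y = (KᵀK)⁻¹·Kᵀ·(x' − x̄) = [13]
z = y + H·x̄ = [13] + [-15] = [-2]

z = [-2]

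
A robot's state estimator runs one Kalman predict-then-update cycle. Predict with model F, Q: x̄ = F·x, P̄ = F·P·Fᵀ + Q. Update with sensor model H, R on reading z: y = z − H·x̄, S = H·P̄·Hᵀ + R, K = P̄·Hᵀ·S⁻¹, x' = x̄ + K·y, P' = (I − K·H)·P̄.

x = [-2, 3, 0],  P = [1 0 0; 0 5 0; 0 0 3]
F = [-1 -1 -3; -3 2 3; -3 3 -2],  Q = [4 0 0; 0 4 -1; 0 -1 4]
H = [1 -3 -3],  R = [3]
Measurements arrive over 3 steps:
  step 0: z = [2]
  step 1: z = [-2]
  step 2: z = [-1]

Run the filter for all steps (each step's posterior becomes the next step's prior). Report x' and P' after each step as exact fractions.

step 0: x̄ = F·x = [-1, 12, 15]
step 0: P̄ = F·P·Fᵀ + Q = [37 -34 6; -34 60 20; 6 20 70]
step 0: y = z − H·x̄ = [84]
step 0: S = H·P̄·Hᵀ + R = [1738]
step 0: K = P̄·Hᵀ·S⁻¹ = [11/158; -137/869; -12/79]
step 0: x' = x̄ + K·y = [383/79, -1080/869, 177/79]
step 0: P' = (I − K·H)·P̄ = [4515/158 -1179/79 1926/79; -1179/79 14602/869 -1708/79; 1926/79 -1708/79 2362/79]
step 1: x̄ = F·x = [-8974/869, -8958/869, -19773/869]
step 1: P̄ = F·P·Fᵀ + Q = [530397/1738 189389/1738 1102291/1738; 189389/1738 136077/1738 382761/1738; 1102291/1738 382761/1738 2350889/1738]
step 1: y = z − H·x̄ = [-78957/869]
step 1: S = H·P̄·Hᵀ + R = [22057923/1738]
step 1: K = P̄·Hᵀ·S⁻¹ = [-1114881/7352641; -1367125/22057923; -7098659/22057923]
step 1: x' = x̄ + K·y = [25368307/7352641, -34388487/7352641, 47693712/7352641]
step 1: P' = (I − K·H)·P̄ = [98354313/7352641 -75760852/7352641 109660504/7352641; -75760852/7352641 651637067/22057923 -726030794/22057923; 109660504/7352641 -726030794/22057923 842789957/22057923]
step 2: x̄ = F·x = [-134060956/7352641, -1800759/7352641, -274657806/7352641]
step 2: P̄ = F·P·Fᵀ + Q = [5783180507/22057923 277688732/22057923 12688029548/22057923; 277688732/22057923 1028809952/22057923 278731022/22057923; 12688029548/22057923 278731022/22057923 28730925254/22057923]
step 2: y = z − H·x̄ = [-702667380/7352641]
step 2: S = H·P̄·Hᵀ + R = [200909819846/22057923]
step 2: K = P̄·Hᵀ·S⁻¹ = [-33113974333/200909819846; -1822467095/100454909923; -37170469640/100454909923]
step 2: x' = x̄ + K·y = [-249301776898/100454909923, 149564366823/100454909923, -200233990218/100454909923]
step 2: P' = (I − K·H)·P̄ = [2963219051571/200909819846 -1471304984013/100454909923 1981731813108/100454909923; -1471304984013/100454909923 4384195122602/100454909923 -4872807650178/100454909923; 1981731813108/100454909923 -4872807650178/100454909923 5570555390854/100454909923]

step 0: x' = [383/79, -1080/869, 177/79], P' = [4515/158 -1179/79 1926/79; -1179/79 14602/869 -1708/79; 1926/79 -1708/79 2362/79]
step 1: x' = [25368307/7352641, -34388487/7352641, 47693712/7352641], P' = [98354313/7352641 -75760852/7352641 109660504/7352641; -75760852/7352641 651637067/22057923 -726030794/22057923; 109660504/7352641 -726030794/22057923 842789957/22057923]
step 2: x' = [-249301776898/100454909923, 149564366823/100454909923, -200233990218/100454909923], P' = [2963219051571/200909819846 -1471304984013/100454909923 1981731813108/100454909923; -1471304984013/100454909923 4384195122602/100454909923 -4872807650178/100454909923; 1981731813108/100454909923 -4872807650178/100454909923 5570555390854/100454909923]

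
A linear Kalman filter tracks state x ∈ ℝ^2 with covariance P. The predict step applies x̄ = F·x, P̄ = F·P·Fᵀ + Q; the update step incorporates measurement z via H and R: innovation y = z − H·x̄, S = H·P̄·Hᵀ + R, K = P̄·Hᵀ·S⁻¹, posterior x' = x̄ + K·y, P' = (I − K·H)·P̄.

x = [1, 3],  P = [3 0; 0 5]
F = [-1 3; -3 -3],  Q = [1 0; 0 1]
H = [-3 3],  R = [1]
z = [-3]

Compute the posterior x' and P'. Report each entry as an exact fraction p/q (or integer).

x' = [-559/1747, -2325/1747]
P' = [20578/1747 20493/1747; 20493/1747 20602/1747]

x̄ = F·x = [8, -12]
P̄ = F·P·Fᵀ + Q = [49 -36; -36 73]
y = z − H·x̄ = [57]
S = H·P̄·Hᵀ + R = [1747]
K = P̄·Hᵀ·S⁻¹ = [-255/1747; 327/1747]
x' = x̄ + K·y = [-559/1747, -2325/1747]
P' = (I − K·H)·P̄ = [20578/1747 20493/1747; 20493/1747 20602/1747]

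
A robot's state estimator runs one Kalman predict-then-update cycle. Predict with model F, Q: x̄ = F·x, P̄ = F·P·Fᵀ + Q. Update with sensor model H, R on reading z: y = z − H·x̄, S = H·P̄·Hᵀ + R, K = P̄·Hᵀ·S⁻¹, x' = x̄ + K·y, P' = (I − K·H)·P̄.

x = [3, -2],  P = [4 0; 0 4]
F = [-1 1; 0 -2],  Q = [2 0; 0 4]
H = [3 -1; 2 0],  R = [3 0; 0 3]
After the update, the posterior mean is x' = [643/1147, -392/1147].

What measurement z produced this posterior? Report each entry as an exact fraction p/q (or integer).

x̄ = F·x = [-5, 4]
P̄ = F·P·Fᵀ + Q = [10 -8; -8 20]
S = H·P̄·Hᵀ + R = [161 76; 76 43]
K = P̄·Hᵀ·S⁻¹ = [114/1147 332/1147; -676/1147 768/1147]
x' − x̄ = [6378/1147, -4980/1147] = K·y
y = (KᵀK)⁻¹·Kᵀ·(x' − x̄) = [21, 12]
z = y + H·x̄ = [21, 12] + [-19, -10] = [2, 2]

z = [2, 2]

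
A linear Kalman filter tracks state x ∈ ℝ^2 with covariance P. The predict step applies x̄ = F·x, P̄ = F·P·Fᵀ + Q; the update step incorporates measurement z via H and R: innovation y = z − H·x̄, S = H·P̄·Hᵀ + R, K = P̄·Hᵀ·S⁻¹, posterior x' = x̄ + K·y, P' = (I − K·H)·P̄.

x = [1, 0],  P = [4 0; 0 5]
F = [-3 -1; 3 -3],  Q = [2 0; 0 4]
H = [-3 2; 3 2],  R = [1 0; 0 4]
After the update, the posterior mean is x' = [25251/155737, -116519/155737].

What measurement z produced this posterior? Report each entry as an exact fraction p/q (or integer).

x̄ = F·x = [-3, 3]
P̄ = F·P·Fᵀ + Q = [43 -21; -21 85]
S = H·P̄·Hᵀ + R = [980 -47; -47 479]
K = P̄·Hᵀ·S⁻¹ = [-25940/155737 25741/155737; 116636/467211 115811/467211]
x' − x̄ = [492462/155737, -583730/155737] = K·y
y = (KᵀK)⁻¹·Kᵀ·(x' − x̄) = [-17, 2]
z = y + H·x̄ = [-17, 2] + [15, -3] = [-2, -1]

z = [-2, -1]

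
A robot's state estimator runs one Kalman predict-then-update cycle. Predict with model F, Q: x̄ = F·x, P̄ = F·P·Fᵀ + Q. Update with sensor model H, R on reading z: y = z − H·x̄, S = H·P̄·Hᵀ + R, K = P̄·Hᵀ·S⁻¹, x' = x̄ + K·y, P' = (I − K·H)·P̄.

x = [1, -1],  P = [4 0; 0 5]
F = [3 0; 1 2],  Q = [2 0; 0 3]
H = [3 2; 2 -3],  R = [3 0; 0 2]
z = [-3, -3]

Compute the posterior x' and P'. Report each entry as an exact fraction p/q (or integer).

x' = [-56783/50335, 10901/50335]
P' = [10366/50335 1788/50335; 1788/50335 8874/50335]

x̄ = F·x = [3, -1]
P̄ = F·P·Fᵀ + Q = [38 12; 12 27]
y = z − H·x̄ = [-10, -12]
S = H·P̄·Hᵀ + R = [597 6; 6 253]
K = P̄·Hᵀ·S⁻¹ = [11558/50335 7684/50335; 7704/50335 -11523/50335]
x' = x̄ + K·y = [-56783/50335, 10901/50335]
P' = (I − K·H)·P̄ = [10366/50335 1788/50335; 1788/50335 8874/50335]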